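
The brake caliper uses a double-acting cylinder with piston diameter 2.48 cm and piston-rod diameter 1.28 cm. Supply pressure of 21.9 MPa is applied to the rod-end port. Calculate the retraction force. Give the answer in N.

Rod-side annular area A_ann = π/4 × (2.48² − 1.28²) = 3.544 cm^2
On retraction the pressure acts on the annular area (bore minus rod).
F = P × A_ann

F ≈ 7760 N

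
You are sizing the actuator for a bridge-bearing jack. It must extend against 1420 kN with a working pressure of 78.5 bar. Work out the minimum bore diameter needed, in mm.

Extension force acts on the full piston face: F = P × (π/4)D².
D = √(4F / (πP)) = √(4 × 1420 kN / (π × 78.5 bar))

D ≈ 480 mm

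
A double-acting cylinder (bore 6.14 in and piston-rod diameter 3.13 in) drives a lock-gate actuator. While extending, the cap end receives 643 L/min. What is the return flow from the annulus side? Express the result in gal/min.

Cap-side area A_cap = π/4 × (6.14 in)² = 29.61 in^2
Rod-side annular area A_ann = π/4 × (6.14² − 3.13²) = 21.91 in^2
Piston speed v = Q_in/A_cap; rod-end outflow Q_out = v × A_ann = Q_in × A_ann/A_cap.

Q_out ≈ 126 gal/min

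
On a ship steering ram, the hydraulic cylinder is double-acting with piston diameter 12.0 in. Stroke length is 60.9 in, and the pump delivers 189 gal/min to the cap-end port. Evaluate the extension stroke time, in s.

t ≈ 9.47 s

Cap-side area A_cap = π/4 × (12.0 in)² = 113.1 in^2
Swept volume V = A × L; t = V / Q = A·L / Q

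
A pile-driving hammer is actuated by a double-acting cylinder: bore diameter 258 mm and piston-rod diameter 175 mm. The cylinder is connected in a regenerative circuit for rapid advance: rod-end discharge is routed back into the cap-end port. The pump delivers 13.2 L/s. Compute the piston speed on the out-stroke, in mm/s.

v ≈ 549 mm/s

In regeneration the rod-end outflow joins the pump flow into the cap end, so the net volume the pump must supply per unit advance equals the rod cross-section area.
Rod cross-section A_rod = π/4 × (175 mm)² = 24050 mm^2
v = Q_pump / A_rod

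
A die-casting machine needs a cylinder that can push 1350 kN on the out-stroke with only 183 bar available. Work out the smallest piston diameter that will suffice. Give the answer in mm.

Extension force acts on the full piston face: F = P × (π/4)D².
D = √(4F / (πP)) = √(4 × 1350 kN / (π × 183 bar))

D ≈ 306 mm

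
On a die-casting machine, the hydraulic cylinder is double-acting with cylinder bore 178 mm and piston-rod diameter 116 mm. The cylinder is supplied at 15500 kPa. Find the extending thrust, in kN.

F ≈ 386 kN

Cap-side area A_cap = π/4 × (178 mm)² = 24880 mm^2
F = P × A_cap = 15500 kPa × A_cap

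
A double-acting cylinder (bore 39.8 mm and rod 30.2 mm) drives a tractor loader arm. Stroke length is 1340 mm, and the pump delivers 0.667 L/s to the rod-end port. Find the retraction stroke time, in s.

t ≈ 1.06 s

Rod-side annular area A_ann = π/4 × (39.8² − 30.2²) = 527.8 mm^2
Swept volume V = A × L; t = V / Q = A·L / Q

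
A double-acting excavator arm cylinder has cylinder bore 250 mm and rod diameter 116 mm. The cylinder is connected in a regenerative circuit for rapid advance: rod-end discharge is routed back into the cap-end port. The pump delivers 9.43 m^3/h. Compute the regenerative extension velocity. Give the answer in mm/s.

v ≈ 248 mm/s

In regeneration the rod-end outflow joins the pump flow into the cap end, so the net volume the pump must supply per unit advance equals the rod cross-section area.
Rod cross-section A_rod = π/4 × (116 mm)² = 10570 mm^2
v = Q_pump / A_rod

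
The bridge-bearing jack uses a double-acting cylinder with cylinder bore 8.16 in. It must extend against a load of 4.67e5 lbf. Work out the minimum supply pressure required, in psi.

P ≈ 8930 psi

Cap-side area A_cap = π/4 × (8.16 in)² = 52.30 in^2
P = F / A = 4.67e5 lbf / A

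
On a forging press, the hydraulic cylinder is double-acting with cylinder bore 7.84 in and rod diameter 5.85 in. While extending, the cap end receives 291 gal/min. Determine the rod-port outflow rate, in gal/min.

Cap-side area A_cap = π/4 × (7.84 in)² = 48.27 in^2
Rod-side annular area A_ann = π/4 × (7.84² − 5.85²) = 21.40 in^2
Piston speed v = Q_in/A_cap; rod-end outflow Q_out = v × A_ann = Q_in × A_ann/A_cap.

Q_out ≈ 129 gal/min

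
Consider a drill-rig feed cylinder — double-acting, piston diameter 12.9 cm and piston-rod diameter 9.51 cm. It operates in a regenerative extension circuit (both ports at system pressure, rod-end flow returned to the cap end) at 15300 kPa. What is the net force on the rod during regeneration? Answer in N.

With equal pressure on both faces, forces on the annular region cancel; the net push is pressure × rod cross-section.
Rod cross-section A_rod = π/4 × (9.51 cm)² = 71.03 cm^2
F = P × A_rod

F ≈ 1.09e5 N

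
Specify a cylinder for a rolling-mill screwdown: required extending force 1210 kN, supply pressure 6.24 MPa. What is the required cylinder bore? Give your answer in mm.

D ≈ 497 mm

Extension force acts on the full piston face: F = P × (π/4)D².
D = √(4F / (πP)) = √(4 × 1210 kN / (π × 6.24 MPa))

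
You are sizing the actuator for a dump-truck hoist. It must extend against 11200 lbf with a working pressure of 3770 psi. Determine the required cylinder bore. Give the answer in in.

D ≈ 1.94 in

Extension force acts on the full piston face: F = P × (π/4)D².
D = √(4F / (πP)) = √(4 × 11200 lbf / (π × 3770 psi))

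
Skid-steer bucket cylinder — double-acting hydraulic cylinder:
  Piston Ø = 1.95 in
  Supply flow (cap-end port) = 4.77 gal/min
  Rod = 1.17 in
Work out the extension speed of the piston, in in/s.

v ≈ 6.15 in/s

Cap-side area A_cap = π/4 × (1.95 in)² = 2.986 in^2
v = Q / A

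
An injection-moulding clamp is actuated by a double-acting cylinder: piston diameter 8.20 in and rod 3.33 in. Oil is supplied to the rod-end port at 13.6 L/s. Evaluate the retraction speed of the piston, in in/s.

Rod-side annular area A_ann = π/4 × (8.20² − 3.33²) = 44.10 in^2
Flow into the rod-end port fills the annular volume.
v = Q / A

v ≈ 18.8 in/s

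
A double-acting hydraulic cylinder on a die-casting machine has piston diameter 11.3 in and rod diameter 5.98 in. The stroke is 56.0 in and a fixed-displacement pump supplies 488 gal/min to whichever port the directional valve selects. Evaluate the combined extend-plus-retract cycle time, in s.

Cap-side area A_cap = π/4 × (11.3 in)² = 100.3 in^2
Rod-side annular area A_ann = π/4 × (11.3² − 5.98²) = 72.20 in^2
t_ext = A_cap·L/Q = 2.989 s
t_ret = A_ann·L/Q = 2.152 s
t_cycle = t_ext + t_ret

t ≈ 5.14 s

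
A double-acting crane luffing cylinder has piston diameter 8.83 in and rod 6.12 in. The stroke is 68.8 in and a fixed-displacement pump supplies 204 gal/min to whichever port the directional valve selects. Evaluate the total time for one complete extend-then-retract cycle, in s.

Cap-side area A_cap = π/4 × (8.83 in)² = 61.24 in^2
Rod-side annular area A_ann = π/4 × (8.83² − 6.12²) = 31.82 in^2
t_ext = A_cap·L/Q = 5.364 s
t_ret = A_ann·L/Q = 2.787 s
t_cycle = t_ext + t_ret

t ≈ 8.15 s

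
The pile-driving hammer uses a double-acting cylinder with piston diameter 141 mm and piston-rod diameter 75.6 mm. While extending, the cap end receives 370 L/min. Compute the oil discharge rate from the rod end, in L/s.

Q_out ≈ 4.39 L/s

Cap-side area A_cap = π/4 × (141 mm)² = 15610 mm^2
Rod-side annular area A_ann = π/4 × (141² − 75.6²) = 11130 mm^2
Piston speed v = Q_in/A_cap; rod-end outflow Q_out = v × A_ann = Q_in × A_ann/A_cap.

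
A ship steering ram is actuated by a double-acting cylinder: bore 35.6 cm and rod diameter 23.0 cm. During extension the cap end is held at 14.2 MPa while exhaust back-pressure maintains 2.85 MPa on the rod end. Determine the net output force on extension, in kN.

F ≈ 1250 kN

Cap-side area A_cap = π/4 × (35.6 cm)² = 995.4 cm^2
Rod-side annular area A_ann = π/4 × (35.6² − 23.0²) = 579.9 cm^2
Net thrust = P_cap·A_cap − P_rod·A_ann = 1413 kN − 165.3 kN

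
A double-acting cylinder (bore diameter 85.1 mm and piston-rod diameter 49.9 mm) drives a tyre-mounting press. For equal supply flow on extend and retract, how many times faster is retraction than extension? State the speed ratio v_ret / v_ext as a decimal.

Cap-side area A_cap = π/4 × (85.1 mm)² = 5688 mm^2
Rod-side annular area A_ann = π/4 × (85.1² − 49.9²) = 3732 mm^2
For equal Q, v ∝ 1/A, so v_ret/v_ext = A_cap/A_ann.

v_ret/v_ext ≈ 1.52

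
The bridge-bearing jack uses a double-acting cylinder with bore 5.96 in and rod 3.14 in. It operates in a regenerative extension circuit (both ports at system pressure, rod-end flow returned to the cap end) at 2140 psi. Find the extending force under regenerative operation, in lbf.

F ≈ 16600 lbf

With equal pressure on both faces, forces on the annular region cancel; the net push is pressure × rod cross-section.
Rod cross-section A_rod = π/4 × (3.14 in)² = 7.744 in^2
F = P × A_rod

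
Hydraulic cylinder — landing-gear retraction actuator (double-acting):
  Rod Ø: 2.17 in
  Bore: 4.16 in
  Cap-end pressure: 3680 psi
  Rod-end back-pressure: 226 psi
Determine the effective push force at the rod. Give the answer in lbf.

Cap-side area A_cap = π/4 × (4.16 in)² = 13.59 in^2
Rod-side annular area A_ann = π/4 × (4.16² − 2.17²) = 9.893 in^2
Net thrust = P_cap·A_cap − P_rod·A_ann = 50020 lbf − 2236 lbf

F ≈ 47800 lbf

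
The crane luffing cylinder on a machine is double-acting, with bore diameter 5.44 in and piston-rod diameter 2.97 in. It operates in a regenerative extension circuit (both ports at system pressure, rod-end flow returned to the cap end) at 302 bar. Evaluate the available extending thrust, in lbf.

With equal pressure on both faces, forces on the annular region cancel; the net push is pressure × rod cross-section.
Rod cross-section A_rod = π/4 × (2.97 in)² = 6.928 in^2
F = P × A_rod

F ≈ 30300 lbf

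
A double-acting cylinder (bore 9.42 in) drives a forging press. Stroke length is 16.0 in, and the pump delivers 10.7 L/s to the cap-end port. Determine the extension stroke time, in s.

t ≈ 1.71 s

Cap-side area A_cap = π/4 × (9.42 in)² = 69.69 in^2
Swept volume V = A × L; t = V / Q = A·L / Q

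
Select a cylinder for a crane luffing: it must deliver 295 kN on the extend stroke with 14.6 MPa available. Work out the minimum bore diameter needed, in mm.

Extension force acts on the full piston face: F = P × (π/4)D².
D = √(4F / (πP)) = √(4 × 295 kN / (π × 14.6 MPa))

D ≈ 160 mm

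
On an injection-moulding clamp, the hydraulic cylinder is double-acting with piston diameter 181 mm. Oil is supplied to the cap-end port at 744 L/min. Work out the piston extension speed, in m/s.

Cap-side area A_cap = π/4 × (181 mm)² = 25730 mm^2
v = Q / A

v ≈ 0.482 m/s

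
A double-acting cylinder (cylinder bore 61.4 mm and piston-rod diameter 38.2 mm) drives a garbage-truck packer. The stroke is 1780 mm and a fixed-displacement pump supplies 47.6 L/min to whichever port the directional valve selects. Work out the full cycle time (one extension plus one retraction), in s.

t ≈ 10.7 s

Cap-side area A_cap = π/4 × (61.4 mm)² = 2961 mm^2
Rod-side annular area A_ann = π/4 × (61.4² − 38.2²) = 1815 mm^2
t_ext = A_cap·L/Q = 6.643 s
t_ret = A_ann·L/Q = 4.072 s
t_cycle = t_ext + t_ret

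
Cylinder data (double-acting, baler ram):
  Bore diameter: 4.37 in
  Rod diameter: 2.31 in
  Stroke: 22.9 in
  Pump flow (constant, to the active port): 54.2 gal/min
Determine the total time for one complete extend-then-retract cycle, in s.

t ≈ 2.83 s

Cap-side area A_cap = π/4 × (4.37 in)² = 15.00 in^2
Rod-side annular area A_ann = π/4 × (4.37² − 2.31²) = 10.81 in^2
t_ext = A_cap·L/Q = 1.646 s
t_ret = A_ann·L/Q = 1.186 s
t_cycle = t_ext + t_ret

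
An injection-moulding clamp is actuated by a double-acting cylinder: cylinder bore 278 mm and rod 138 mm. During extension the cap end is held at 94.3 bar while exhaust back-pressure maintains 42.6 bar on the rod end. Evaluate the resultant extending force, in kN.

F ≈ 378 kN

Cap-side area A_cap = π/4 × (278 mm)² = 60700 mm^2
Rod-side annular area A_ann = π/4 × (278² − 138²) = 45740 mm^2
Net thrust = P_cap·A_cap − P_rod·A_ann = 572.4 kN − 194.9 kN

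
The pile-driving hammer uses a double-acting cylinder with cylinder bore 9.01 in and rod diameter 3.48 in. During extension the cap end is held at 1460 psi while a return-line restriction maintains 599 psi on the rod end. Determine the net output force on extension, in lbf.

Cap-side area A_cap = π/4 × (9.01 in)² = 63.76 in^2
Rod-side annular area A_ann = π/4 × (9.01² − 3.48²) = 54.25 in^2
Net thrust = P_cap·A_cap − P_rod·A_ann = 93090 lbf − 32490 lbf

F ≈ 60600 lbf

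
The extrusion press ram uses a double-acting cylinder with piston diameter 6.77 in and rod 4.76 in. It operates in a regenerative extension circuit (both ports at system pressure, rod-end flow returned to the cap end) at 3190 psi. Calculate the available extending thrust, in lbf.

With equal pressure on both faces, forces on the annular region cancel; the net push is pressure × rod cross-section.
Rod cross-section A_rod = π/4 × (4.76 in)² = 17.80 in^2
F = P × A_rod

F ≈ 56800 lbf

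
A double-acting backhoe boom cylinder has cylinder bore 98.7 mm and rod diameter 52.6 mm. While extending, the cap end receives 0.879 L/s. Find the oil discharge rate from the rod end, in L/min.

Cap-side area A_cap = π/4 × (98.7 mm)² = 7651 mm^2
Rod-side annular area A_ann = π/4 × (98.7² − 52.6²) = 5478 mm^2
Piston speed v = Q_in/A_cap; rod-end outflow Q_out = v × A_ann = Q_in × A_ann/A_cap.

Q_out ≈ 37.8 L/min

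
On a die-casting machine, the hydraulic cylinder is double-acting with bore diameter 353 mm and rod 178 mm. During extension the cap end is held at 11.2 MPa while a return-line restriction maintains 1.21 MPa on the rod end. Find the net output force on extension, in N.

Cap-side area A_cap = π/4 × (353 mm)² = 97870 mm^2
Rod-side annular area A_ann = π/4 × (353² − 178²) = 72980 mm^2
Net thrust = P_cap·A_cap − P_rod·A_ann = 1.096e6 N − 88310 N

F ≈ 1.01e6 N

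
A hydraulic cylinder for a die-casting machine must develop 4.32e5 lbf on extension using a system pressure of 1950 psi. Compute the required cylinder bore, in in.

D ≈ 16.8 in

Extension force acts on the full piston face: F = P × (π/4)D².
D = √(4F / (πP)) = √(4 × 4.32e5 lbf / (π × 1950 psi))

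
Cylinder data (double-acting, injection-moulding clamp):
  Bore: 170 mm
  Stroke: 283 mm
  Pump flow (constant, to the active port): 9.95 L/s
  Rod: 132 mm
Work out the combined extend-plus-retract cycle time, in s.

Cap-side area A_cap = π/4 × (170 mm)² = 22700 mm^2
Rod-side annular area A_ann = π/4 × (170² − 132²) = 9013 mm^2
t_ext = A_cap·L/Q = 0.6456 s
t_ret = A_ann·L/Q = 0.2564 s
t_cycle = t_ext + t_ret

t ≈ 0.902 s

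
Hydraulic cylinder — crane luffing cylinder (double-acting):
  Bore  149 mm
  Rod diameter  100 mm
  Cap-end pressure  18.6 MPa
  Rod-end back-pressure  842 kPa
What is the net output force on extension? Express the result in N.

F ≈ 3.16e5 N

Cap-side area A_cap = π/4 × (149 mm)² = 17440 mm^2
Rod-side annular area A_ann = π/4 × (149² − 100²) = 9583 mm^2
Net thrust = P_cap·A_cap − P_rod·A_ann = 3.243e5 N − 8069 N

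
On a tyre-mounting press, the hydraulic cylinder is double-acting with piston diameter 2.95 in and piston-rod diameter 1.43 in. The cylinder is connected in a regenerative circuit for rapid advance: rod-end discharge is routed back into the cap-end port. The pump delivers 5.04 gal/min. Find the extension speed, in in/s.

In regeneration the rod-end outflow joins the pump flow into the cap end, so the net volume the pump must supply per unit advance equals the rod cross-section area.
Rod cross-section A_rod = π/4 × (1.43 in)² = 1.606 in^2
v = Q_pump / A_rod

v ≈ 12.1 in/s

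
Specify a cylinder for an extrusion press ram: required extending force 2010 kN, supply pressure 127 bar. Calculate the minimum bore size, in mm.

D ≈ 449 mm

Extension force acts on the full piston face: F = P × (π/4)D².
D = √(4F / (πP)) = √(4 × 2010 kN / (π × 127 bar))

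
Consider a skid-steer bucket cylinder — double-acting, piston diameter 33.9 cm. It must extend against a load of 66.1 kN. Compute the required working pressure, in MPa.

Cap-side area A_cap = π/4 × (33.9 cm)² = 902.6 cm^2
P = F / A = 66.1 kN / A

P ≈ 0.732 MPa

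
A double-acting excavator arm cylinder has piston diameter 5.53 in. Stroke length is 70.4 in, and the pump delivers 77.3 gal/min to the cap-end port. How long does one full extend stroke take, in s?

Cap-side area A_cap = π/4 × (5.53 in)² = 24.02 in^2
Swept volume V = A × L; t = V / Q = A·L / Q

t ≈ 5.68 s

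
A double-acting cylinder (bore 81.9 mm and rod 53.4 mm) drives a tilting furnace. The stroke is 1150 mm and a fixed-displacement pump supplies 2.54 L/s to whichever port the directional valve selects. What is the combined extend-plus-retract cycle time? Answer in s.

t ≈ 3.76 s

Cap-side area A_cap = π/4 × (81.9 mm)² = 5268 mm^2
Rod-side annular area A_ann = π/4 × (81.9² − 53.4²) = 3029 mm^2
t_ext = A_cap·L/Q = 2.385 s
t_ret = A_ann·L/Q = 1.371 s
t_cycle = t_ext + t_ret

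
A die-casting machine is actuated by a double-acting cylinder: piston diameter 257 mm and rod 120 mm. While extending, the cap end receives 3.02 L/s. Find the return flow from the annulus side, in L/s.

Q_out ≈ 2.36 L/s

Cap-side area A_cap = π/4 × (257 mm)² = 51870 mm^2
Rod-side annular area A_ann = π/4 × (257² − 120²) = 40570 mm^2
Piston speed v = Q_in/A_cap; rod-end outflow Q_out = v × A_ann = Q_in × A_ann/A_cap.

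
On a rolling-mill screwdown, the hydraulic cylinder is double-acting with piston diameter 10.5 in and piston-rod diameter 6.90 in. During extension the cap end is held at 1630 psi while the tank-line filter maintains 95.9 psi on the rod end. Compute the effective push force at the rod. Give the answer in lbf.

Cap-side area A_cap = π/4 × (10.5 in)² = 86.59 in^2
Rod-side annular area A_ann = π/4 × (10.5² − 6.90²) = 49.20 in^2
Net thrust = P_cap·A_cap − P_rod·A_ann = 1.411e5 lbf − 4718 lbf

F ≈ 1.36e5 lbf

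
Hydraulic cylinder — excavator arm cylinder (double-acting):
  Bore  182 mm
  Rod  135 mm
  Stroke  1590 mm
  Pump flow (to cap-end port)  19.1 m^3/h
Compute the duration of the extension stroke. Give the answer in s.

t ≈ 7.80 s

Cap-side area A_cap = π/4 × (182 mm)² = 26020 mm^2
Swept volume V = A × L; t = V / Q = A·L / Q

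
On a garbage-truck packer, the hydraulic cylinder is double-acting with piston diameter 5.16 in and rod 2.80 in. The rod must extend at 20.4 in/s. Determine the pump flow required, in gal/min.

Q ≈ 111 gal/min

Cap-side area A_cap = π/4 × (5.16 in)² = 20.91 in^2
Q = A × v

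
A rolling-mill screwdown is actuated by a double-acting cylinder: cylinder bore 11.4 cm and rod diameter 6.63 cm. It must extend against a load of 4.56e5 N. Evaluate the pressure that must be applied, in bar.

P ≈ 447 bar

Cap-side area A_cap = π/4 × (11.4 cm)² = 102.1 cm^2
P = F / A = 4.56e5 N / A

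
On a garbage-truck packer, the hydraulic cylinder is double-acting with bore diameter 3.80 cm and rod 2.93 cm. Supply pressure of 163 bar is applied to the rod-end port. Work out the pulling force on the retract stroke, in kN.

Rod-side annular area A_ann = π/4 × (3.80² − 2.93²) = 4.599 cm^2
On retraction the pressure acts on the annular area (bore minus rod).
F = P × A_ann

F ≈ 7.50 kN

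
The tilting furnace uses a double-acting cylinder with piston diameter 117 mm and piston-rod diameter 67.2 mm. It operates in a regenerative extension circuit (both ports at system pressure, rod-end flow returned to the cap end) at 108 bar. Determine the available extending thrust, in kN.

With equal pressure on both faces, forces on the annular region cancel; the net push is pressure × rod cross-section.
Rod cross-section A_rod = π/4 × (67.2 mm)² = 3547 mm^2
F = P × A_rod

F ≈ 38.3 kN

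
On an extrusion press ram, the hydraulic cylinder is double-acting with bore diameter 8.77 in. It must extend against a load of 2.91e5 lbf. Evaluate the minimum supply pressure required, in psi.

P ≈ 4820 psi

Cap-side area A_cap = π/4 × (8.77 in)² = 60.41 in^2
P = F / A = 2.91e5 lbf / A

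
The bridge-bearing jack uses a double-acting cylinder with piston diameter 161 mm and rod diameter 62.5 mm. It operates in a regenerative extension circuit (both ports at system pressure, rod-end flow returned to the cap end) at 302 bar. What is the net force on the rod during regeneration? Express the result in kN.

With equal pressure on both faces, forces on the annular region cancel; the net push is pressure × rod cross-section.
Rod cross-section A_rod = π/4 × (62.5 mm)² = 3068 mm^2
F = P × A_rod

F ≈ 92.7 kN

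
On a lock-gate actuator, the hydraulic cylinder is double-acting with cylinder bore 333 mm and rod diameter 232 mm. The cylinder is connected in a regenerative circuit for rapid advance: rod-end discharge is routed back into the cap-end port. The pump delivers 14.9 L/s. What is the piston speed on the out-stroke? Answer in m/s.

v ≈ 0.352 m/s

In regeneration the rod-end outflow joins the pump flow into the cap end, so the net volume the pump must supply per unit advance equals the rod cross-section area.
Rod cross-section A_rod = π/4 × (232 mm)² = 42270 mm^2
v = Q_pump / A_rod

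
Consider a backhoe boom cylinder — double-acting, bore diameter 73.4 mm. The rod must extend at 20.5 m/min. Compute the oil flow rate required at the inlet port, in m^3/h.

Cap-side area A_cap = π/4 × (73.4 mm)² = 4231 mm^2
Q = A × v

Q ≈ 5.20 m^3/h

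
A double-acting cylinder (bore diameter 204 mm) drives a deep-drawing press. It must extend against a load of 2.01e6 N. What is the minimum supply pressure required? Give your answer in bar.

P ≈ 615 bar

Cap-side area A_cap = π/4 × (204 mm)² = 32690 mm^2
P = F / A = 2.01e6 N / A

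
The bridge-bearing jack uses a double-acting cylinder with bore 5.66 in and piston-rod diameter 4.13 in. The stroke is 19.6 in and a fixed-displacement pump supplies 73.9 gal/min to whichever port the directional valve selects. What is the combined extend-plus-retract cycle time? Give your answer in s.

Cap-side area A_cap = π/4 × (5.66 in)² = 25.16 in^2
Rod-side annular area A_ann = π/4 × (5.66² − 4.13²) = 11.76 in^2
t_ext = A_cap·L/Q = 1.733 s
t_ret = A_ann·L/Q = 0.8104 s
t_cycle = t_ext + t_ret

t ≈ 2.54 s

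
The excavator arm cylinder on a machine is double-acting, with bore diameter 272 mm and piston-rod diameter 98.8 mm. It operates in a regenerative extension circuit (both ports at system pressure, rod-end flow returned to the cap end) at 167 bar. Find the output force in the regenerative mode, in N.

F ≈ 1.28e5 N

With equal pressure on both faces, forces on the annular region cancel; the net push is pressure × rod cross-section.
Rod cross-section A_rod = π/4 × (98.8 mm)² = 7667 mm^2
F = P × A_rod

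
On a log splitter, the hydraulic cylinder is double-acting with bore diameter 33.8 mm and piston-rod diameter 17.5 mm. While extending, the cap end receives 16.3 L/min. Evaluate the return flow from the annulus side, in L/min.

Cap-side area A_cap = π/4 × (33.8 mm)² = 897.3 mm^2
Rod-side annular area A_ann = π/4 × (33.8² − 17.5²) = 656.7 mm^2
Piston speed v = Q_in/A_cap; rod-end outflow Q_out = v × A_ann = Q_in × A_ann/A_cap.

Q_out ≈ 11.9 L/min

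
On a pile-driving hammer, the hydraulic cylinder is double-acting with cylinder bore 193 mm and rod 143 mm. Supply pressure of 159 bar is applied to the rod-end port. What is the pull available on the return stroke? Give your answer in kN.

Rod-side annular area A_ann = π/4 × (193² − 143²) = 13190 mm^2
On retraction the pressure acts on the annular area (bore minus rod).
F = P × A_ann

F ≈ 210 kN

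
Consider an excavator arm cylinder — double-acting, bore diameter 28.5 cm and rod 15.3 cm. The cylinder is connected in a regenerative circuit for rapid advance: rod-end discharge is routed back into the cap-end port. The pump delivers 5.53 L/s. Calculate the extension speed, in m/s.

v ≈ 0.301 m/s

In regeneration the rod-end outflow joins the pump flow into the cap end, so the net volume the pump must supply per unit advance equals the rod cross-section area.
Rod cross-section A_rod = π/4 × (15.3 cm)² = 183.9 cm^2
v = Q_pump / A_rod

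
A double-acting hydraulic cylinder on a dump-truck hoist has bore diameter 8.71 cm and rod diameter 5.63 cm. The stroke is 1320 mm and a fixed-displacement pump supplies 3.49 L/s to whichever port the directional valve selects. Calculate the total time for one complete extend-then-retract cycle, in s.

t ≈ 3.57 s

Cap-side area A_cap = π/4 × (8.71 cm)² = 59.58 cm^2
Rod-side annular area A_ann = π/4 × (8.71² − 5.63²) = 34.69 cm^2
t_ext = A_cap·L/Q = 2.254 s
t_ret = A_ann·L/Q = 1.312 s
t_cycle = t_ext + t_ret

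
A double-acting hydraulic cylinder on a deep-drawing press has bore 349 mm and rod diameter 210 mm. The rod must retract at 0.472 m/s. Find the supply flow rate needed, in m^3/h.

Rod-side annular area A_ann = π/4 × (349² − 210²) = 61030 mm^2
Q = A × v

Q ≈ 104 m^3/h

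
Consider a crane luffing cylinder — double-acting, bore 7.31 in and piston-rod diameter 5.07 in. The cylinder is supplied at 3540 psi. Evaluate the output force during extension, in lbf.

Cap-side area A_cap = π/4 × (7.31 in)² = 41.97 in^2
F = P × A_cap = 3540 psi × A_cap

F ≈ 1.49e5 lbf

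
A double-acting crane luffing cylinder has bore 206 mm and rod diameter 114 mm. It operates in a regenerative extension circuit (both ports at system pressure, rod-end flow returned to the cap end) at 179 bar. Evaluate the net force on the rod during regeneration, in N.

F ≈ 1.83e5 N

With equal pressure on both faces, forces on the annular region cancel; the net push is pressure × rod cross-section.
Rod cross-section A_rod = π/4 × (114 mm)² = 10210 mm^2
F = P × A_rod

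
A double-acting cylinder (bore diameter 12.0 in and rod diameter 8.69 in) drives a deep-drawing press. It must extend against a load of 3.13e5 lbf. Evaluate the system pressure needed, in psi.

P ≈ 2770 psi

Cap-side area A_cap = π/4 × (12.0 in)² = 113.1 in^2
P = F / A = 3.13e5 lbf / A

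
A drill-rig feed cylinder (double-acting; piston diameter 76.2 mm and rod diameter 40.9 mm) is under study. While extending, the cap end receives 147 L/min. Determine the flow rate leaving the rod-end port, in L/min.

Q_out ≈ 105 L/min

Cap-side area A_cap = π/4 × (76.2 mm)² = 4560 mm^2
Rod-side annular area A_ann = π/4 × (76.2² − 40.9²) = 3247 mm^2
Piston speed v = Q_in/A_cap; rod-end outflow Q_out = v × A_ann = Q_in × A_ann/A_cap.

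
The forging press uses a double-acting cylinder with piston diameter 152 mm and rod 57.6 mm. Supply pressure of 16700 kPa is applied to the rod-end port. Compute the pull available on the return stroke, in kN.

Rod-side annular area A_ann = π/4 × (152² − 57.6²) = 15540 mm^2
On retraction the pressure acts on the annular area (bore minus rod).
F = P × A_ann

F ≈ 260 kN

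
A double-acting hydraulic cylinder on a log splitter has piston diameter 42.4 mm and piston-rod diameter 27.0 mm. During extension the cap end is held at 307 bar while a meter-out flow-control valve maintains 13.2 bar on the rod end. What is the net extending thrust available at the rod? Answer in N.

F ≈ 42200 N

Cap-side area A_cap = π/4 × (42.4 mm)² = 1412 mm^2
Rod-side annular area A_ann = π/4 × (42.4² − 27.0²) = 839.4 mm^2
Net thrust = P_cap·A_cap − P_rod·A_ann = 43350 N − 1108 N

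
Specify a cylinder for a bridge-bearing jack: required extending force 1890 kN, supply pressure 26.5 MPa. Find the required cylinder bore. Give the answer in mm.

Extension force acts on the full piston face: F = P × (π/4)D².
D = √(4F / (πP)) = √(4 × 1890 kN / (π × 26.5 MPa))

D ≈ 301 mm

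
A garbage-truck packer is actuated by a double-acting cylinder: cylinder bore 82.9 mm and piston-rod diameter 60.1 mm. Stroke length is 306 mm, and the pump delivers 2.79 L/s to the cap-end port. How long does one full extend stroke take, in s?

Cap-side area A_cap = π/4 × (82.9 mm)² = 5398 mm^2
Swept volume V = A × L; t = V / Q = A·L / Q

t ≈ 0.592 s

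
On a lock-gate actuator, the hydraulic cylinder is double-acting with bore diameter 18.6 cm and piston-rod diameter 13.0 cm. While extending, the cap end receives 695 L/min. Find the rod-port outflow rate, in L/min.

Q_out ≈ 355 L/min

Cap-side area A_cap = π/4 × (18.6 cm)² = 271.7 cm^2
Rod-side annular area A_ann = π/4 × (18.6² − 13.0²) = 139.0 cm^2
Piston speed v = Q_in/A_cap; rod-end outflow Q_out = v × A_ann = Q_in × A_ann/A_cap.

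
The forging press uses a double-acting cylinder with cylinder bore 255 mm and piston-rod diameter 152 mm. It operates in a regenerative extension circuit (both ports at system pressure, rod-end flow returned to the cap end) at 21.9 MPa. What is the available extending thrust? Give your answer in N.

F ≈ 3.97e5 N

With equal pressure on both faces, forces on the annular region cancel; the net push is pressure × rod cross-section.
Rod cross-section A_rod = π/4 × (152 mm)² = 18150 mm^2
F = P × A_rod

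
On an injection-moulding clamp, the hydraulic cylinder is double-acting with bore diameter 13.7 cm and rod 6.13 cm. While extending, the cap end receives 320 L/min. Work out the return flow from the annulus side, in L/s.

Q_out ≈ 4.27 L/s

Cap-side area A_cap = π/4 × (13.7 cm)² = 147.4 cm^2
Rod-side annular area A_ann = π/4 × (13.7² − 6.13²) = 117.9 cm^2
Piston speed v = Q_in/A_cap; rod-end outflow Q_out = v × A_ann = Q_in × A_ann/A_cap.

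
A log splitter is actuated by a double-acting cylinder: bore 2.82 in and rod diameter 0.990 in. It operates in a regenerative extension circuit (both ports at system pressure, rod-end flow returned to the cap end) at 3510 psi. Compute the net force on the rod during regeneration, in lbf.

With equal pressure on both faces, forces on the annular region cancel; the net push is pressure × rod cross-section.
Rod cross-section A_rod = π/4 × (0.990 in)² = 0.7698 in^2
F = P × A_rod

F ≈ 2700 lbf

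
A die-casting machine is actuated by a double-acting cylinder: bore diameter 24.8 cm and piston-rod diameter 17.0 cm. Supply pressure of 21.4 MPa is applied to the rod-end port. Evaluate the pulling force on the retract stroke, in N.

F ≈ 5.48e5 N

Rod-side annular area A_ann = π/4 × (24.8² − 17.0²) = 256.1 cm^2
On retraction the pressure acts on the annular area (bore minus rod).
F = P × A_ann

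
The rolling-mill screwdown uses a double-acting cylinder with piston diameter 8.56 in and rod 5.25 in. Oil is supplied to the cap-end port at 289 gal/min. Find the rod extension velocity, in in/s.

Cap-side area A_cap = π/4 × (8.56 in)² = 57.55 in^2
v = Q / A

v ≈ 19.3 in/s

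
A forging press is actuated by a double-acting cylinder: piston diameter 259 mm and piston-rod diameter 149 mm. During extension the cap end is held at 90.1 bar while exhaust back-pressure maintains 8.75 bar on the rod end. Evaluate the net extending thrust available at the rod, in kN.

F ≈ 444 kN

Cap-side area A_cap = π/4 × (259 mm)² = 52690 mm^2
Rod-side annular area A_ann = π/4 × (259² − 149²) = 35250 mm^2
Net thrust = P_cap·A_cap − P_rod·A_ann = 474.7 kN − 30.84 kN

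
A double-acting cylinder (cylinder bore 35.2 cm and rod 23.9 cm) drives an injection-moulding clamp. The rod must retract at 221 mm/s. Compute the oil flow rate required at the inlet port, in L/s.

Rod-side annular area A_ann = π/4 × (35.2² − 23.9²) = 524.5 cm^2
Q = A × v

Q ≈ 11.6 L/s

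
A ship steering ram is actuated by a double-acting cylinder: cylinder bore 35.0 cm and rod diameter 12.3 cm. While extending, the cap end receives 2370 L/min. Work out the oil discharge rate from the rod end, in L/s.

Q_out ≈ 34.6 L/s

Cap-side area A_cap = π/4 × (35.0 cm)² = 962.1 cm^2
Rod-side annular area A_ann = π/4 × (35.0² − 12.3²) = 843.3 cm^2
Piston speed v = Q_in/A_cap; rod-end outflow Q_out = v × A_ann = Q_in × A_ann/A_cap.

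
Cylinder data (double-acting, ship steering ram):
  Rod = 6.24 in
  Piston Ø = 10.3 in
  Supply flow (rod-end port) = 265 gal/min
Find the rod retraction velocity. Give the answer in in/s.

Rod-side annular area A_ann = π/4 × (10.3² − 6.24²) = 52.74 in^2
Flow into the rod-end port fills the annular volume.
v = Q / A

v ≈ 19.3 in/s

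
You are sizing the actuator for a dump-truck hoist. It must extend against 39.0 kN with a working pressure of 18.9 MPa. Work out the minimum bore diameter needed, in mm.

D ≈ 51.3 mm

Extension force acts on the full piston face: F = P × (π/4)D².
D = √(4F / (πP)) = √(4 × 39.0 kN / (π × 18.9 MPa))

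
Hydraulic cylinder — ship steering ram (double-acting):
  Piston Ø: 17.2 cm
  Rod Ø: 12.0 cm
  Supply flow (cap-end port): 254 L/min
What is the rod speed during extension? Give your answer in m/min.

v ≈ 10.9 m/min

Cap-side area A_cap = π/4 × (17.2 cm)² = 232.4 cm^2
v = Q / A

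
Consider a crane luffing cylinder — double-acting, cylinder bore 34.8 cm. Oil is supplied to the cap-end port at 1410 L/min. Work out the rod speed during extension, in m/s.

Cap-side area A_cap = π/4 × (34.8 cm)² = 951.1 cm^2
v = Q / A

v ≈ 0.247 m/s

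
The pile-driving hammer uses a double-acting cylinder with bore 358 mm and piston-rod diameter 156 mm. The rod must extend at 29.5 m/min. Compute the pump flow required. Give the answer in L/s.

Q ≈ 49.5 L/s

Cap-side area A_cap = π/4 × (358 mm)² = 1.007e5 mm^2
Q = A × v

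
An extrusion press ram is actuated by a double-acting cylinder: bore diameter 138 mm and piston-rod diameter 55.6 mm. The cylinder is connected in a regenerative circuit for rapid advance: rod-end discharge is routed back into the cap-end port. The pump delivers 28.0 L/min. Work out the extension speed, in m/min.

v ≈ 11.5 m/min

In regeneration the rod-end outflow joins the pump flow into the cap end, so the net volume the pump must supply per unit advance equals the rod cross-section area.
Rod cross-section A_rod = π/4 × (55.6 mm)² = 2428 mm^2
v = Q_pump / A_rod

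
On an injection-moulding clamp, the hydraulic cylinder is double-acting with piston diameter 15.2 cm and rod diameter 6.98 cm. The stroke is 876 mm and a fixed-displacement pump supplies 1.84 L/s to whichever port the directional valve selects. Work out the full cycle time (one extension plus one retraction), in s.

t ≈ 15.5 s

Cap-side area A_cap = π/4 × (15.2 cm)² = 181.5 cm^2
Rod-side annular area A_ann = π/4 × (15.2² − 6.98²) = 143.2 cm^2
t_ext = A_cap·L/Q = 8.639 s
t_ret = A_ann·L/Q = 6.817 s
t_cycle = t_ext + t_ret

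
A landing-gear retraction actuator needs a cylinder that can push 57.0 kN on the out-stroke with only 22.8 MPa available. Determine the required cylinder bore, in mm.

Extension force acts on the full piston face: F = P × (π/4)D².
D = √(4F / (πP)) = √(4 × 57.0 kN / (π × 22.8 MPa))

D ≈ 56.4 mm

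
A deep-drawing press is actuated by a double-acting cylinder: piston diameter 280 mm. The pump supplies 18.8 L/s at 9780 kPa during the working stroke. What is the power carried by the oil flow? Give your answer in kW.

W ≈ 184 kW

Hydraulic power = P × Q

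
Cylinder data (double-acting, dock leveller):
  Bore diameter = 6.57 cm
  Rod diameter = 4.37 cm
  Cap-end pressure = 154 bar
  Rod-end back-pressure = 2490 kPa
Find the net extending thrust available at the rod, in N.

F ≈ 47500 N

Cap-side area A_cap = π/4 × (6.57 cm)² = 33.90 cm^2
Rod-side annular area A_ann = π/4 × (6.57² − 4.37²) = 18.90 cm^2
Net thrust = P_cap·A_cap − P_rod·A_ann = 52210 N − 4707 N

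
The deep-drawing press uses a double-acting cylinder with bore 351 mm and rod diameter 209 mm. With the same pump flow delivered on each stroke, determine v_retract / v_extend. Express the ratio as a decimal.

Cap-side area A_cap = π/4 × (351 mm)² = 96760 mm^2
Rod-side annular area A_ann = π/4 × (351² − 209²) = 62450 mm^2
For equal Q, v ∝ 1/A, so v_ret/v_ext = A_cap/A_ann.

v_ret/v_ext ≈ 1.55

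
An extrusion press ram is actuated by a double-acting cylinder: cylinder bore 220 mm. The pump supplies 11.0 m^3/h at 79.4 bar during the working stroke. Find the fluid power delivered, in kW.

W ≈ 24.3 kW

Hydraulic power = P × Q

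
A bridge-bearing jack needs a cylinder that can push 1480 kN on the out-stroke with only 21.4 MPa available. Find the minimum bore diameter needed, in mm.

D ≈ 297 mm

Extension force acts on the full piston face: F = P × (π/4)D².
D = √(4F / (πP)) = √(4 × 1480 kN / (π × 21.4 MPa))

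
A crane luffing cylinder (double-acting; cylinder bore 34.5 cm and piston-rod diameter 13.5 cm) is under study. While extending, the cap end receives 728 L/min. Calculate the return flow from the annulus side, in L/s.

Cap-side area A_cap = π/4 × (34.5 cm)² = 934.8 cm^2
Rod-side annular area A_ann = π/4 × (34.5² − 13.5²) = 791.7 cm^2
Piston speed v = Q_in/A_cap; rod-end outflow Q_out = v × A_ann = Q_in × A_ann/A_cap.

Q_out ≈ 10.3 L/s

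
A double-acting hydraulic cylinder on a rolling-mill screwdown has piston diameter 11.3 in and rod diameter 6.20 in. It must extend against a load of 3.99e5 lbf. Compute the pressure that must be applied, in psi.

Cap-side area A_cap = π/4 × (11.3 in)² = 100.3 in^2
P = F / A = 3.99e5 lbf / A

P ≈ 3980 psi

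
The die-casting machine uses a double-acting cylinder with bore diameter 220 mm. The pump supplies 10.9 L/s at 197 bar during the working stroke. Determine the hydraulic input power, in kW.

W ≈ 215 kW

Hydraulic power = P × Q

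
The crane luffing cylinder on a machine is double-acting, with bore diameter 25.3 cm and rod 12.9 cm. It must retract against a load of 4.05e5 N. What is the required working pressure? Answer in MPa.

P ≈ 10.9 MPa

Rod-side annular area A_ann = π/4 × (25.3² − 12.9²) = 372.0 cm^2
Retraction: pressure acts on the annular area.
P = F / A = 4.05e5 N / A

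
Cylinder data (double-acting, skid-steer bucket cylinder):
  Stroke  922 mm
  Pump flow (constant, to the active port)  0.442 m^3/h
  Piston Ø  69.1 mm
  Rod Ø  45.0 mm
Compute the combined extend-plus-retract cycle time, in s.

Cap-side area A_cap = π/4 × (69.1 mm)² = 3750 mm^2
Rod-side annular area A_ann = π/4 × (69.1² − 45.0²) = 2160 mm^2
t_ext = A_cap·L/Q = 28.16 s
t_ret = A_ann·L/Q = 16.22 s
t_cycle = t_ext + t_ret

t ≈ 44.4 s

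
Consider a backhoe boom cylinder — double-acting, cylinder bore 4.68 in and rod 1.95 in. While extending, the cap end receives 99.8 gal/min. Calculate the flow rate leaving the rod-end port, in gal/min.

Q_out ≈ 82.5 gal/min

Cap-side area A_cap = π/4 × (4.68 in)² = 17.20 in^2
Rod-side annular area A_ann = π/4 × (4.68² − 1.95²) = 14.22 in^2
Piston speed v = Q_in/A_cap; rod-end outflow Q_out = v × A_ann = Q_in × A_ann/A_cap.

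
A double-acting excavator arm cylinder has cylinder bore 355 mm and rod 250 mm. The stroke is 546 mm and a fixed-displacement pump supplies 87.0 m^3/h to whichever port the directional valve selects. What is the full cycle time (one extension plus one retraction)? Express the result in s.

t ≈ 3.36 s

Cap-side area A_cap = π/4 × (355 mm)² = 98980 mm^2
Rod-side annular area A_ann = π/4 × (355² − 250²) = 49890 mm^2
t_ext = A_cap·L/Q = 2.236 s
t_ret = A_ann·L/Q = 1.127 s
t_cycle = t_ext + t_ret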